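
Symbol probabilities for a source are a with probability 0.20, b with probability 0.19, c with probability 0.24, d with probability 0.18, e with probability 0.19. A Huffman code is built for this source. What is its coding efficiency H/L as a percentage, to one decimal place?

Entropy H = −Σ p log₂ p ≈ 2.3143 bits.
Huffman merges: 9/50+19/100→37/100; 19/100+1/5→39/100; 6/25+37/100→61/100; 39/100+61/100→1. L = 237/100 ≈ 2.3700.
Efficiency = H/L = 2.3143/2.3700 = 97.6%.

97.6%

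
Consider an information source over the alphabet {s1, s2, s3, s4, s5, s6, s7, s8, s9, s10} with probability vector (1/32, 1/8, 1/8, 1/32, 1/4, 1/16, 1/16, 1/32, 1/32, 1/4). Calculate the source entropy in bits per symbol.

Each probability is a power of 1/2, so log₂(1/p) is an integer.
H = Σ p·log₂(1/p) = 1/32·5 + 1/8·3 + 1/8·3 + 1/32·5 + 1/4·2 + 1/16·4 + 1/16·4 + 1/32·5 + 1/32·5 + 1/4·2 = 2.875 bits.

2.875 bits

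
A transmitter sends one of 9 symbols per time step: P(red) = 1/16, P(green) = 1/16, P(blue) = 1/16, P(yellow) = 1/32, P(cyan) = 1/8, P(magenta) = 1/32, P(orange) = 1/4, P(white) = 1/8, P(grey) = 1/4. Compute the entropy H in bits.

Each probability is a power of 1/2, so log₂(1/p) is an integer.
H = Σ p·log₂(1/p) = 1/16·4 + 1/16·4 + 1/16·4 + 1/32·5 + 1/8·3 + 1/32·5 + 1/4·2 + 1/8·3 + 1/4·2 = 2.8125 bits.

2.8125 bits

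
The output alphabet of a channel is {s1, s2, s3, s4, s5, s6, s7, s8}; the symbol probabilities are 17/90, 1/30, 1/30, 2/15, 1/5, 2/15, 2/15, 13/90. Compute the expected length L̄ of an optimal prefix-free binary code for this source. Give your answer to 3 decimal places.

2.867 bits/symbol

Repeatedly combine the two least-probable nodes; the expected code length is the sum of the merged weights.
merge 1/30 + 1/30 → 1/15
merge 1/15 + 2/15 → 1/5
merge 2/15 + 2/15 → 4/15
merge 13/90 + 17/90 → 1/3
merge 1/5 + 1/5 → 2/5
merge 4/15 + 1/3 → 3/5
merge 2/5 + 3/5 → 1
L = 1/15 + 1/5 + 4/15 + 1/3 + 2/5 + 3/5 + 1 = 43/15 ≈ 2.867 bits/symbol.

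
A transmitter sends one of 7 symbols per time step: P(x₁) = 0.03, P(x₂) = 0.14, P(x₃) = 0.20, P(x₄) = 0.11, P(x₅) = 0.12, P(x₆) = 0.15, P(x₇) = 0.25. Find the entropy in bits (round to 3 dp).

H = −Σ pᵢ log₂ pᵢ.
−0.03·log₂(0.03) = 0.1518
−0.14·log₂(0.14) = 0.3971
−0.20·log₂(0.20) = 0.4644
−0.11·log₂(0.11) = 0.3503
−0.12·log₂(0.12) = 0.3671
−0.15·log₂(0.15) = 0.4105
−0.25·log₂(0.25) = 0.5000
Sum ≈ 2.6412 → 2.641 bits.

2.641 bits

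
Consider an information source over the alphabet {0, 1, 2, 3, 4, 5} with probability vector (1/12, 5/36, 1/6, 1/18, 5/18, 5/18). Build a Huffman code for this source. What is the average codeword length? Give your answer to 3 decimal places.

2.417 bits/symbol

Repeatedly combine the two least-probable nodes; the expected code length is the sum of the merged weights.
merge 1/18 + 1/12 → 5/36
merge 5/36 + 5/36 → 5/18
merge 1/6 + 5/18 → 4/9
merge 5/18 + 5/18 → 5/9
merge 4/9 + 5/9 → 1
L = 5/36 + 5/18 + 4/9 + 5/9 + 1 = 29/12 ≈ 2.417 bits/symbol.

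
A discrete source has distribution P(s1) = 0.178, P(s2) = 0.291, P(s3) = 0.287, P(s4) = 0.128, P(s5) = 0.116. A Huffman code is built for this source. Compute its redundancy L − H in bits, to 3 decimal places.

Entropy H = −Σ p log₂ p ≈ 2.2185 bits.
Huffman merges: 29/250+16/125→61/250; 89/500+61/250→211/500; 287/1000+291/1000→289/500; 211/500+289/500→1. L = 561/250 ≈ 2.2440.
L − H = 2.2440 − 2.2185 = 0.026 bits.

0.026 bits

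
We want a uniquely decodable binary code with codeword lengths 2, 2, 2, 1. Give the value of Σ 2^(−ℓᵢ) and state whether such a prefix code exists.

With common denominator 2^2 = 4: Σ 2^(−ℓᵢ) = 1/4 + 1/4 + 1/4 + 2/4 = 5/4 = 1.25.
Kraft's inequality requires Σ ≤ 1; here Σ = 1.25 > 1, so no such prefix code exists.

1.25; no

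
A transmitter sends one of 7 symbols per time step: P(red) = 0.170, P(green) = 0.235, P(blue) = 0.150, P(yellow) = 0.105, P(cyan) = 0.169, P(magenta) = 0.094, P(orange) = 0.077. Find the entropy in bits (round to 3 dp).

2.716 bits

H = −Σ pᵢ log₂ pᵢ.
−0.170·log₂(0.170) = 0.4346
−0.235·log₂(0.235) = 0.4910
−0.150·log₂(0.150) = 0.4105
−0.105·log₂(0.105) = 0.3414
−0.169·log₂(0.169) = 0.4335
−0.094·log₂(0.094) = 0.3207
−0.077·log₂(0.077) = 0.2848
Sum ≈ 2.7165 → 2.716 bits.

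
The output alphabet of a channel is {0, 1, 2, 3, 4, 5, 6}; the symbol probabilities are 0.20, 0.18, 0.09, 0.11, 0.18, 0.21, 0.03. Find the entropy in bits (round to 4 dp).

H = −Σ pᵢ log₂ pᵢ.
−0.20·log₂(0.20) = 0.4644
−0.18·log₂(0.18) = 0.4453
−0.09·log₂(0.09) = 0.3127
−0.11·log₂(0.11) = 0.3503
−0.18·log₂(0.18) = 0.4453
−0.21·log₂(0.21) = 0.4728
−0.03·log₂(0.03) = 0.1518
Sum ≈ 2.6425 → 2.6425 bits.

2.6425 bits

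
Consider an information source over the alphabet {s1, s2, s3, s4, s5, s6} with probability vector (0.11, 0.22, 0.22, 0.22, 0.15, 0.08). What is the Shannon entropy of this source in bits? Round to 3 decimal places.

2.494 bits

H = −Σ pᵢ log₂ pᵢ.
−0.11·log₂(0.11) = 0.3503
−0.22·log₂(0.22) = 0.4806
−0.22·log₂(0.22) = 0.4806
−0.22·log₂(0.22) = 0.4806
−0.15·log₂(0.15) = 0.4105
−0.08·log₂(0.08) = 0.2915
Sum ≈ 2.4941 → 2.494 bits.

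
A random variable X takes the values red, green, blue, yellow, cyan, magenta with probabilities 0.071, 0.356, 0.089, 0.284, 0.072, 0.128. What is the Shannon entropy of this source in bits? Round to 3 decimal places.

H = −Σ pᵢ log₂ pᵢ.
−0.071·log₂(0.071) = 0.2709
−0.356·log₂(0.356) = 0.5305
−0.089·log₂(0.089) = 0.3106
−0.284·log₂(0.284) = 0.5158
−0.072·log₂(0.072) = 0.2733
−0.128·log₂(0.128) = 0.3796
Sum ≈ 2.2807 → 2.281 bits.

2.281 bits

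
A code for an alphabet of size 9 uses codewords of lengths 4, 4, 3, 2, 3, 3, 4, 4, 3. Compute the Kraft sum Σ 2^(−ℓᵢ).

1

With common denominator 2^4 = 16: Σ 2^(−ℓᵢ) = 1/16 + 1/16 + 2/16 + 4/16 + 2/16 + 2/16 + 1/16 + 1/16 + 2/16 = 16/16 = 1.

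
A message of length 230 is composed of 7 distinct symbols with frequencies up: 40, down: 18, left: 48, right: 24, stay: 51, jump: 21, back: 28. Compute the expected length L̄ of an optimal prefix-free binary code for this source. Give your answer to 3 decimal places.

Probabilities are the counts divided by 230.
Repeatedly combine the two least-probable nodes; the expected code length is the sum of the merged weights.
merge 9/115 + 21/230 → 39/230
merge 12/115 + 14/115 → 26/115
merge 39/230 + 4/23 → 79/230
merge 24/115 + 51/230 → 99/230
merge 26/115 + 79/230 → 131/230
merge 99/230 + 131/230 → 1
L = 39/230 + 26/115 + 79/230 + 99/230 + 131/230 + 1 = 63/23 ≈ 2.739 bits/symbol.

2.739 bits/symbol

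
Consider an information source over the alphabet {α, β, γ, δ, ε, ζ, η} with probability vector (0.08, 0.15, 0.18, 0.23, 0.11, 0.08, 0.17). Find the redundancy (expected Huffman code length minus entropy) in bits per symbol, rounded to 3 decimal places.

0.039 bits

Entropy H = −Σ p log₂ p ≈ 2.7114 bits.
Huffman merges: 2/25+2/25→4/25; 11/100+3/20→13/50; 4/25+17/100→33/100; 9/50+23/100→41/100; 13/50+33/100→59/100; 41/100+59/100→1. L = 11/4 ≈ 2.7500.
L − H = 2.7500 − 2.7114 = 0.039 bits.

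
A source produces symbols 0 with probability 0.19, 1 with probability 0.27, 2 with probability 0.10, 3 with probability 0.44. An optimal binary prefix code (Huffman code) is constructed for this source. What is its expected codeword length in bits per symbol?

Repeatedly combine the two least-probable nodes; the expected code length is the sum of the merged weights.
merge 1/10 + 19/100 → 29/100
merge 27/100 + 29/100 → 14/25
merge 11/25 + 14/25 → 1
L = 29/100 + 14/25 + 1 = 37/20 = 1.85 bits/symbol.

1.85 bits/symbol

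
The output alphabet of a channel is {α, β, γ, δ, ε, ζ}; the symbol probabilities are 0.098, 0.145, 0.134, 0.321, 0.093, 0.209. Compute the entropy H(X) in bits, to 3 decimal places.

H = −Σ pᵢ log₂ pᵢ.
−0.098·log₂(0.098) = 0.3284
−0.145·log₂(0.145) = 0.4040
−0.134·log₂(0.134) = 0.3886
−0.321·log₂(0.321) = 0.5262
−0.093·log₂(0.093) = 0.3187
−0.209·log₂(0.209) = 0.4720
Sum ≈ 2.4378 → 2.438 bits.

2.438 bits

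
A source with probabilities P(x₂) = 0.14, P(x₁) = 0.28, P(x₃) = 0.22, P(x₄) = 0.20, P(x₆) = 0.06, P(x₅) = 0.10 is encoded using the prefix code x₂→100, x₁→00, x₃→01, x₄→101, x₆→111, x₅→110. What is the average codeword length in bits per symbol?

L̄ = Σ pᵢ·ℓᵢ = 0.14·3 + 0.28·2 + 0.22·2 + 0.20·3 + 0.06·3 + 0.10·3 = 2.5 bits/symbol.

2.5 bits/symbol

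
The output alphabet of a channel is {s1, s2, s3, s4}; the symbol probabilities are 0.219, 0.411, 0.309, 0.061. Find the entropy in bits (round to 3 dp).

1.777 bits

H = −Σ pᵢ log₂ pᵢ.
−0.219·log₂(0.219) = 0.4798
−0.411·log₂(0.411) = 0.5272
−0.309·log₂(0.309) = 0.5235
−0.061·log₂(0.061) = 0.2461
Sum ≈ 1.7767 → 1.777 bits.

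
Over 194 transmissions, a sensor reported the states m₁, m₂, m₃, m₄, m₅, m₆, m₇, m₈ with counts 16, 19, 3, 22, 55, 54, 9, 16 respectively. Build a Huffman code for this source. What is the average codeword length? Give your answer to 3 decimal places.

Probabilities are the counts divided by 194.
Repeatedly combine the two least-probable nodes; the expected code length is the sum of the merged weights.
merge 3/194 + 9/194 → 6/97
merge 6/97 + 8/97 → 14/97
merge 8/97 + 19/194 → 35/194
merge 11/97 + 14/97 → 25/97
merge 35/194 + 25/97 → 85/194
merge 27/97 + 55/194 → 109/194
merge 85/194 + 109/194 → 1
L = 6/97 + 14/97 + 35/194 + 25/97 + 85/194 + 109/194 + 1 = 513/194 ≈ 2.644 bits/symbol.

2.644 bits/symbol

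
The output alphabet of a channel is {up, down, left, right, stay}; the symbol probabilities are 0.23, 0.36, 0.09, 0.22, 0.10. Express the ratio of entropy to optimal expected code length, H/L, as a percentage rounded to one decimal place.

Entropy H = −Σ p log₂ p ≈ 2.1437 bits.
Huffman merges: 9/100+1/10→19/100; 19/100+11/50→41/100; 23/100+9/25→59/100; 41/100+59/100→1. L = 219/100 ≈ 2.1900.
Efficiency = H/L = 2.1437/2.1900 = 97.9%.

97.9%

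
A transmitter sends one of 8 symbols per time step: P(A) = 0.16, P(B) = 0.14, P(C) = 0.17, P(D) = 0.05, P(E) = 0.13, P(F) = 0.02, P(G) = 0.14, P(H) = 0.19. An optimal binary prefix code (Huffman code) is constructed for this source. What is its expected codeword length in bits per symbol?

2.88 bits/symbol

Repeatedly combine the two least-probable nodes; the expected code length is the sum of the merged weights.
merge 1/50 + 1/20 → 7/100
merge 7/100 + 13/100 → 1/5
merge 7/50 + 7/50 → 7/25
merge 4/25 + 17/100 → 33/100
merge 19/100 + 1/5 → 39/100
merge 7/25 + 33/100 → 61/100
merge 39/100 + 61/100 → 1
L = 7/100 + 1/5 + 7/25 + 33/100 + 39/100 + 61/100 + 1 = 72/25 = 2.88 bits/symbol.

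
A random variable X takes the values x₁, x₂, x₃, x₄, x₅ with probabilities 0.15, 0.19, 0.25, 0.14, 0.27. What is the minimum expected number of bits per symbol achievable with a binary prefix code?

Repeatedly combine the two least-probable nodes; the expected code length is the sum of the merged weights.
merge 7/50 + 3/20 → 29/100
merge 19/100 + 1/4 → 11/25
merge 27/100 + 29/100 → 14/25
merge 11/25 + 14/25 → 1
L = 29/100 + 11/25 + 14/25 + 1 = 229/100 = 2.29 bits/symbol.

2.29 bits/symbol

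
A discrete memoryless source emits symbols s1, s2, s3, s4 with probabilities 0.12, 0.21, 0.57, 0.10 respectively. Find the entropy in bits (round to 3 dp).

1.634 bits

H = −Σ pᵢ log₂ pᵢ.
−0.12·log₂(0.12) = 0.3671
−0.21·log₂(0.21) = 0.4728
−0.57·log₂(0.57) = 0.4623
−0.10·log₂(0.10) = 0.3322
Sum ≈ 1.6343 → 1.634 bits.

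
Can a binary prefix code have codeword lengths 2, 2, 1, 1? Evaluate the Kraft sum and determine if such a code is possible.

With common denominator 2^2 = 4: Σ 2^(−ℓᵢ) = 1/4 + 1/4 + 2/4 + 2/4 = 6/4 = 1.5.
Kraft's inequality requires Σ ≤ 1; here Σ = 1.5 > 1, so no such prefix code exists.

1.5; no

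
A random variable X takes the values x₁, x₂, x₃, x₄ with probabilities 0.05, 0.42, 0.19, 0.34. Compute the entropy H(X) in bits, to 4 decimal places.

H = −Σ pᵢ log₂ pᵢ.
−0.05·log₂(0.05) = 0.2161
−0.42·log₂(0.42) = 0.5256
−0.19·log₂(0.19) = 0.4552
−0.34·log₂(0.34) = 0.5292
Sum ≈ 1.7261 → 1.7261 bits.

1.7261 bits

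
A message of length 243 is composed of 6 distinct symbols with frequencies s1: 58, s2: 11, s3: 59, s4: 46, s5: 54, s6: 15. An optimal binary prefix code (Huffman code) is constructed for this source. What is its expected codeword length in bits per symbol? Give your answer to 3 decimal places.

2.403 bits/symbol

Probabilities are the counts divided by 243.
Repeatedly combine the two least-probable nodes; the expected code length is the sum of the merged weights.
merge 11/243 + 5/81 → 26/243
merge 26/243 + 46/243 → 8/27
merge 2/9 + 58/243 → 112/243
merge 59/243 + 8/27 → 131/243
merge 112/243 + 131/243 → 1
L = 26/243 + 8/27 + 112/243 + 131/243 + 1 = 584/243 ≈ 2.403 bits/symbol.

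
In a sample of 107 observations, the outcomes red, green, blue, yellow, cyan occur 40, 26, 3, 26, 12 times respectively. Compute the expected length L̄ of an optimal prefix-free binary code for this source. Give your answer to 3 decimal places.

Probabilities are the counts divided by 107.
Repeatedly combine the two least-probable nodes; the expected code length is the sum of the merged weights.
merge 3/107 + 12/107 → 15/107
merge 15/107 + 26/107 → 41/107
merge 26/107 + 40/107 → 66/107
merge 41/107 + 66/107 → 1
L = 15/107 + 41/107 + 66/107 + 1 = 229/107 ≈ 2.140 bits/symbol.

2.140 bits/symbol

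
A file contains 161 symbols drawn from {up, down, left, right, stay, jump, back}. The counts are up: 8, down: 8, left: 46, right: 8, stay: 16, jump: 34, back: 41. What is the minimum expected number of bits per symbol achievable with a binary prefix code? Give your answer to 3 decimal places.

Probabilities are the counts divided by 161.
Repeatedly combine the two least-probable nodes; the expected code length is the sum of the merged weights.
merge 8/161 + 8/161 → 16/161
merge 8/161 + 16/161 → 24/161
merge 16/161 + 24/161 → 40/161
merge 34/161 + 40/161 → 74/161
merge 41/161 + 2/7 → 87/161
merge 74/161 + 87/161 → 1
L = 16/161 + 24/161 + 40/161 + 74/161 + 87/161 + 1 = 402/161 ≈ 2.497 bits/symbol.

2.497 bits/symbol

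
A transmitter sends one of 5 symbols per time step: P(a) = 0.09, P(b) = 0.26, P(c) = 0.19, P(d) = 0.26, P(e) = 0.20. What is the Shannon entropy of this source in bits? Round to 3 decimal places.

2.243 bits

H = −Σ pᵢ log₂ pᵢ.
−0.09·log₂(0.09) = 0.3127
−0.26·log₂(0.26) = 0.5053
−0.19·log₂(0.19) = 0.4552
−0.26·log₂(0.26) = 0.5053
−0.20·log₂(0.20) = 0.4644
Sum ≈ 2.2428 → 2.243 bits.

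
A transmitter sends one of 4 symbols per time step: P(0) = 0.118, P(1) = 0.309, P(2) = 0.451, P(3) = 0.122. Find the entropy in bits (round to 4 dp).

1.7757 bits

H = −Σ pᵢ log₂ pᵢ.
−0.118·log₂(0.118) = 0.3638
−0.309·log₂(0.309) = 0.5235
−0.451·log₂(0.451) = 0.5181
−0.122·log₂(0.122) = 0.3703
Sum ≈ 1.7757 → 1.7757 bits.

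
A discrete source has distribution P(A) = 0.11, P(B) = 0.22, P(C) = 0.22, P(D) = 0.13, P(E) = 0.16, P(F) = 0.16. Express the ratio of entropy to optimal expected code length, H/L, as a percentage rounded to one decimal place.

Entropy H = −Σ p log₂ p ≈ 2.5401 bits.
Huffman merges: 11/100+13/100→6/25; 4/25+4/25→8/25; 11/50+11/50→11/25; 6/25+8/25→14/25; 11/25+14/25→1. L = 64/25 ≈ 2.5600.
Efficiency = H/L = 2.5401/2.5600 = 99.2%.

99.2%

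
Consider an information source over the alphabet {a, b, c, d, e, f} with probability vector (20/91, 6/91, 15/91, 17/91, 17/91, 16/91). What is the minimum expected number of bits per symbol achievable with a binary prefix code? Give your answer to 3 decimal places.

2.593 bits/symbol

Repeatedly combine the two least-probable nodes; the expected code length is the sum of the merged weights.
merge 6/91 + 15/91 → 3/13
merge 16/91 + 17/91 → 33/91
merge 17/91 + 20/91 → 37/91
merge 3/13 + 33/91 → 54/91
merge 37/91 + 54/91 → 1
L = 3/13 + 33/91 + 37/91 + 54/91 + 1 = 236/91 ≈ 2.593 bits/symbol.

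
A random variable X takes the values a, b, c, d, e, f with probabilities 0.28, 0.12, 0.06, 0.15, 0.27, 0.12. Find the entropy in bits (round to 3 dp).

H = −Σ pᵢ log₂ pᵢ.
−0.28·log₂(0.28) = 0.5142
−0.12·log₂(0.12) = 0.3671
−0.06·log₂(0.06) = 0.2435
−0.15·log₂(0.15) = 0.4105
−0.27·log₂(0.27) = 0.5100
−0.12·log₂(0.12) = 0.3671
Sum ≈ 2.4125 → 2.412 bits.

2.412 bits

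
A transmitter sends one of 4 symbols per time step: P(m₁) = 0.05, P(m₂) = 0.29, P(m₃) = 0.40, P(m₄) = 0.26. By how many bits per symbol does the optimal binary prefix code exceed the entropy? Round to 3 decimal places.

Entropy H = −Σ p log₂ p ≈ 1.7681 bits.
Huffman merges: 1/20+13/50→31/100; 29/100+31/100→3/5; 2/5+3/5→1. L = 191/100 ≈ 1.9100.
L − H = 1.9100 − 1.7681 = 0.142 bits.

0.142 bits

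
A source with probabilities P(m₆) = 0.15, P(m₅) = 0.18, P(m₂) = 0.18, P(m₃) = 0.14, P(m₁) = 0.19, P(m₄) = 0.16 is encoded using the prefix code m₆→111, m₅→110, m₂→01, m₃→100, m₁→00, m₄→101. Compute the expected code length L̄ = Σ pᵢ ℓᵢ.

2.63 bits/symbol

L̄ = Σ pᵢ·ℓᵢ = 0.15·3 + 0.18·3 + 0.18·2 + 0.14·3 + 0.19·2 + 0.16·3 = 2.63 bits/symbol.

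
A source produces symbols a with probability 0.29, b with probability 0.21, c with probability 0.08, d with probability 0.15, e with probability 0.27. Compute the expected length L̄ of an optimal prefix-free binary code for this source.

Repeatedly combine the two least-probable nodes; the expected code length is the sum of the merged weights.
merge 2/25 + 3/20 → 23/100
merge 21/100 + 23/100 → 11/25
merge 27/100 + 29/100 → 14/25
merge 11/25 + 14/25 → 1
L = 23/100 + 11/25 + 14/25 + 1 = 223/100 = 2.23 bits/symbol.

2.23 bits/symbol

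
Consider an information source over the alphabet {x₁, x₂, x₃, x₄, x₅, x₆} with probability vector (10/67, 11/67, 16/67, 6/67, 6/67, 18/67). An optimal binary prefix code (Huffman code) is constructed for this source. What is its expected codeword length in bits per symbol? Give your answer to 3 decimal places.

Repeatedly combine the two least-probable nodes; the expected code length is the sum of the merged weights.
merge 6/67 + 6/67 → 12/67
merge 10/67 + 11/67 → 21/67
merge 12/67 + 16/67 → 28/67
merge 18/67 + 21/67 → 39/67
merge 28/67 + 39/67 → 1
L = 12/67 + 21/67 + 28/67 + 39/67 + 1 = 167/67 ≈ 2.493 bits/symbol.

2.493 bits/symbol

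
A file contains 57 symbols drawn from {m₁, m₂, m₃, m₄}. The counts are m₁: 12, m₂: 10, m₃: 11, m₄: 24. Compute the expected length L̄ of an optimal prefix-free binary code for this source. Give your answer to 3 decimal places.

1.947 bits/symbol

Probabilities are the counts divided by 57.
Repeatedly combine the two least-probable nodes; the expected code length is the sum of the merged weights.
merge 10/57 + 11/57 → 7/19
merge 4/19 + 7/19 → 11/19
merge 8/19 + 11/19 → 1
L = 7/19 + 11/19 + 1 = 37/19 ≈ 1.947 bits/symbol.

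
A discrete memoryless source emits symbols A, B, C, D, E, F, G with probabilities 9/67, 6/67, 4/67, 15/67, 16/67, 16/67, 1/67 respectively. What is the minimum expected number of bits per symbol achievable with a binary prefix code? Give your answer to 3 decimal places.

2.537 bits/symbol

Repeatedly combine the two least-probable nodes; the expected code length is the sum of the merged weights.
merge 1/67 + 4/67 → 5/67
merge 5/67 + 6/67 → 11/67
merge 9/67 + 11/67 → 20/67
merge 15/67 + 16/67 → 31/67
merge 16/67 + 20/67 → 36/67
merge 31/67 + 36/67 → 1
L = 5/67 + 11/67 + 20/67 + 31/67 + 36/67 + 1 = 170/67 ≈ 2.537 bits/symbol.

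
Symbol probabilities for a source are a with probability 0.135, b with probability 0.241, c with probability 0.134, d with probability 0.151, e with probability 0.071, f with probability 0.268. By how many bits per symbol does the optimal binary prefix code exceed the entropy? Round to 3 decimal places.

Entropy H = −Σ p log₂ p ≈ 2.4652 bits.
Huffman merges: 71/1000+67/500→41/200; 27/200+151/1000→143/500; 41/200+241/1000→223/500; 67/250+143/500→277/500; 223/500+277/500→1. L = 2491/1000 ≈ 2.4910.
L − H = 2.4910 − 2.4652 = 0.026 bits.

0.026 bits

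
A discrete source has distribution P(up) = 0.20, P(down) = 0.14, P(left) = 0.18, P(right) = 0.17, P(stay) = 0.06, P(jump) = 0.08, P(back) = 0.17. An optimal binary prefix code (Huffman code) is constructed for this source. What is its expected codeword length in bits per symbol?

2.76 bits/symbol

Repeatedly combine the two least-probable nodes; the expected code length is the sum of the merged weights.
merge 3/50 + 2/25 → 7/50
merge 7/50 + 7/50 → 7/25
merge 17/100 + 17/100 → 17/50
merge 9/50 + 1/5 → 19/50
merge 7/25 + 17/50 → 31/50
merge 19/50 + 31/50 → 1
L = 7/50 + 7/25 + 17/50 + 19/50 + 31/50 + 1 = 69/25 = 2.76 bits/symbol.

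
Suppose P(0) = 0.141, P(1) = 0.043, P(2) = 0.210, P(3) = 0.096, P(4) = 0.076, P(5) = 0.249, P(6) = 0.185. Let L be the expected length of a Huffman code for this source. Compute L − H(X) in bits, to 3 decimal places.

Entropy H = −Σ p log₂ p ≈ 2.6234 bits.
Huffman merges: 43/1000+19/250→119/1000; 12/125+119/1000→43/200; 141/1000+37/200→163/500; 21/100+43/200→17/40; 249/1000+163/500→23/40; 17/40+23/40→1. L = 133/50 ≈ 2.6600.
L − H = 2.6600 − 2.6234 = 0.037 bits.

0.037 bits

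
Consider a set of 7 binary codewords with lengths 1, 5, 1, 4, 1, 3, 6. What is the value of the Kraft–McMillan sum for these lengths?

1.734375

With common denominator 2^6 = 64: Σ 2^(−ℓᵢ) = 32/64 + 2/64 + 32/64 + 4/64 + 32/64 + 8/64 + 1/64 = 111/64 = 1.734375.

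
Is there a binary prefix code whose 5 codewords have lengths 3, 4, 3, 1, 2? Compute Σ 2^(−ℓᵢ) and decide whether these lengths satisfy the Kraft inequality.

1.0625; no

With common denominator 2^4 = 16: Σ 2^(−ℓᵢ) = 2/16 + 1/16 + 2/16 + 8/16 + 4/16 = 17/16 = 1.0625.
Kraft's inequality requires Σ ≤ 1; here Σ = 1.0625 > 1, so no such prefix code exists.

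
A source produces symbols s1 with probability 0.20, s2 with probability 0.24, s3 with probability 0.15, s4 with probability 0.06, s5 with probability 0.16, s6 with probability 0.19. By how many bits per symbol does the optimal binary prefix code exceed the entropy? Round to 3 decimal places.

Entropy H = −Σ p log₂ p ≈ 2.4908 bits.
Huffman merges: 3/50+3/20→21/100; 4/25+19/100→7/20; 1/5+21/100→41/100; 6/25+7/20→59/100; 41/100+59/100→1. L = 64/25 ≈ 2.5600.
L − H = 2.5600 − 2.4908 = 0.069 bits.

0.069 bits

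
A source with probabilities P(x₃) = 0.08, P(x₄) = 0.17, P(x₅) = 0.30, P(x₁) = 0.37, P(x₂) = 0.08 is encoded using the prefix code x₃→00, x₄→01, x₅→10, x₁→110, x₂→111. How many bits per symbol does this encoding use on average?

2.45 bits/symbol

L̄ = Σ pᵢ·ℓᵢ = 0.08·2 + 0.17·2 + 0.30·2 + 0.37·3 + 0.08·3 = 2.45 bits/symbol.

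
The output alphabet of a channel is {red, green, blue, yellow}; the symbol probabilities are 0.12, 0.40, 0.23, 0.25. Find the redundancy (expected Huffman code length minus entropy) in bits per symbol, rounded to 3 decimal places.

0.066 bits

Entropy H = −Σ p log₂ p ≈ 1.8835 bits.
Huffman merges: 3/25+23/100→7/20; 1/4+7/20→3/5; 2/5+3/5→1. L = 39/20 ≈ 1.9500.
L − H = 1.9500 − 1.8835 = 0.066 bits.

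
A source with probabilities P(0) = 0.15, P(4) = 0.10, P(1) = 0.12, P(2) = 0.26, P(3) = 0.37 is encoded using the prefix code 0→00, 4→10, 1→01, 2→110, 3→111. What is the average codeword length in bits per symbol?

2.63 bits/symbol

L̄ = Σ pᵢ·ℓᵢ = 0.15·2 + 0.10·2 + 0.12·2 + 0.26·3 + 0.37·3 = 2.63 bits/symbol.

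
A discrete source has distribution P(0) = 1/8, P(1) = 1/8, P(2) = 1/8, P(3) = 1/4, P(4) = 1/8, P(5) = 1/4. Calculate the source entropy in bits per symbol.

2.5 bits

Each probability is a power of 1/2, so log₂(1/p) is an integer.
H = Σ p·log₂(1/p) = 1/8·3 + 1/8·3 + 1/8·3 + 1/4·2 + 1/8·3 + 1/4·2 = 2.5 bits.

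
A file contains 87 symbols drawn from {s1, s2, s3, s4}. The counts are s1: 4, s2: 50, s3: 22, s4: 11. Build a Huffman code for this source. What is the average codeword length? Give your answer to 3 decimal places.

Probabilities are the counts divided by 87.
Repeatedly combine the two least-probable nodes; the expected code length is the sum of the merged weights.
merge 4/87 + 11/87 → 5/29
merge 5/29 + 22/87 → 37/87
merge 37/87 + 50/87 → 1
L = 5/29 + 37/87 + 1 = 139/87 ≈ 1.598 bits/symbol.

1.598 bits/symbol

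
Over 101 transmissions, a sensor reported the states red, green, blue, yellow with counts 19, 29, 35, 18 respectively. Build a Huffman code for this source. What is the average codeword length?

Probabilities are the counts divided by 101.
Repeatedly combine the two least-probable nodes; the expected code length is the sum of the merged weights.
merge 18/101 + 19/101 → 37/101
merge 29/101 + 35/101 → 64/101
merge 37/101 + 64/101 → 1
L = 37/101 + 64/101 + 1 = 2 bits/symbol.

2 bits/symbol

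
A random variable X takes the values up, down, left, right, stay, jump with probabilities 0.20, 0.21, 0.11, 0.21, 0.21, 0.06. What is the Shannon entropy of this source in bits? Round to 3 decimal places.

H = −Σ pᵢ log₂ pᵢ.
−0.20·log₂(0.20) = 0.4644
−0.21·log₂(0.21) = 0.4728
−0.11·log₂(0.11) = 0.3503
−0.21·log₂(0.21) = 0.4728
−0.21·log₂(0.21) = 0.4728
−0.06·log₂(0.06) = 0.2435
Sum ≈ 2.4767 → 2.477 bits.

2.477 bits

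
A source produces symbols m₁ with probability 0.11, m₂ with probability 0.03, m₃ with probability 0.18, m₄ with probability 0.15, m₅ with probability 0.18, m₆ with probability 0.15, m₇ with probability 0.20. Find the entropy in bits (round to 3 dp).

2.678 bits

H = −Σ pᵢ log₂ pᵢ.
−0.11·log₂(0.11) = 0.3503
−0.03·log₂(0.03) = 0.1518
−0.18·log₂(0.18) = 0.4453
−0.15·log₂(0.15) = 0.4105
−0.18·log₂(0.18) = 0.4453
−0.15·log₂(0.15) = 0.4105
−0.20·log₂(0.20) = 0.4644
Sum ≈ 2.6781 → 2.678 bits.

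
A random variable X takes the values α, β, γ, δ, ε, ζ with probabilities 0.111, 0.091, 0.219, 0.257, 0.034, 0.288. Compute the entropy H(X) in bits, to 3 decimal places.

2.333 bits

H = −Σ pᵢ log₂ pᵢ.
−0.111·log₂(0.111) = 0.3520
−0.091·log₂(0.091) = 0.3147
−0.219·log₂(0.219) = 0.4798
−0.257·log₂(0.257) = 0.5038
−0.034·log₂(0.034) = 0.1659
−0.288·log₂(0.288) = 0.5172
Sum ≈ 2.3334 → 2.333 bits.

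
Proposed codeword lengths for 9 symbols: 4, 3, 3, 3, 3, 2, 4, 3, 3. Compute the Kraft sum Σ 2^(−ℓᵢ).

1.125

With common denominator 2^4 = 16: Σ 2^(−ℓᵢ) = 1/16 + 2/16 + 2/16 + 2/16 + 2/16 + 4/16 + 1/16 + 2/16 + 2/16 = 18/16 = 1.125.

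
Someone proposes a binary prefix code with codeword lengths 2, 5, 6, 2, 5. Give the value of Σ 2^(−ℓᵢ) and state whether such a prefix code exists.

With common denominator 2^6 = 64: Σ 2^(−ℓᵢ) = 16/64 + 2/64 + 1/64 + 16/64 + 2/64 = 37/64 = 0.578125.
Kraft's inequality requires Σ ≤ 1; here Σ = 0.578125 ≤ 1, so such a prefix code exists.

0.578125; yes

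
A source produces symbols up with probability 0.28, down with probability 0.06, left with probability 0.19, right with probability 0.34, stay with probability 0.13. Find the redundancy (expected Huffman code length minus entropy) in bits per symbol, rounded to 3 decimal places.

0.065 bits

Entropy H = −Σ p log₂ p ≈ 2.1248 bits.
Huffman merges: 3/50+13/100→19/100; 19/100+19/100→19/50; 7/25+17/50→31/50; 19/50+31/50→1. L = 219/100 ≈ 2.1900.
L − H = 2.1900 − 2.1248 = 0.065 bits.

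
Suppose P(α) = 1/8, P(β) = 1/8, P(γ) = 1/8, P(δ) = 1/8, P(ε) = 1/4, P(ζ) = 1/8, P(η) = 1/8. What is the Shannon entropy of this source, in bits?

Each probability is a power of 1/2, so log₂(1/p) is an integer.
H = Σ p·log₂(1/p) = 1/8·3 + 1/8·3 + 1/8·3 + 1/8·3 + 1/4·2 + 1/8·3 + 1/8·3 = 2.75 bits.

2.75 bits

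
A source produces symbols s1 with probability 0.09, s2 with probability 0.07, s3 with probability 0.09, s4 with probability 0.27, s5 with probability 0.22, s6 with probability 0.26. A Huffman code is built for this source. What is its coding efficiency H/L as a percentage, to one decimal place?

99.2%

Entropy H = −Σ p log₂ p ≈ 2.3897 bits.
Huffman merges: 7/100+9/100→4/25; 9/100+4/25→1/4; 11/50+1/4→47/100; 13/50+27/100→53/100; 47/100+53/100→1. L = 241/100 ≈ 2.4100.
Efficiency = H/L = 2.3897/2.4100 = 99.2%.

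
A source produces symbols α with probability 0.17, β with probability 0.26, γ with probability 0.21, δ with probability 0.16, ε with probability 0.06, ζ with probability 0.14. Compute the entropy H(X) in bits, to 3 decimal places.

H = −Σ pᵢ log₂ pᵢ.
−0.17·log₂(0.17) = 0.4346
−0.26·log₂(0.26) = 0.5053
−0.21·log₂(0.21) = 0.4728
−0.16·log₂(0.16) = 0.4230
−0.06·log₂(0.06) = 0.2435
−0.14·log₂(0.14) = 0.3971
Sum ≈ 2.4764 → 2.476 bits.

2.476 bits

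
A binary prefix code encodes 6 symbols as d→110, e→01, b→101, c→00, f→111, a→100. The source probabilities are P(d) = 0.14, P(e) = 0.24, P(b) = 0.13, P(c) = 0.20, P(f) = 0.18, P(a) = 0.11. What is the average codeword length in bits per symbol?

2.56 bits/symbol

L̄ = Σ pᵢ·ℓᵢ = 0.14·3 + 0.24·2 + 0.13·3 + 0.20·2 + 0.18·3 + 0.11·3 = 2.56 bits/symbol.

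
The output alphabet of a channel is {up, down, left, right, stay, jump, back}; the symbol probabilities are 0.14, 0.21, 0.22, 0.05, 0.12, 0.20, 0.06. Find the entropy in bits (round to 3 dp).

2.642 bits

H = −Σ pᵢ log₂ pᵢ.
−0.14·log₂(0.14) = 0.3971
−0.21·log₂(0.21) = 0.4728
−0.22·log₂(0.22) = 0.4806
−0.05·log₂(0.05) = 0.2161
−0.12·log₂(0.12) = 0.3671
−0.20·log₂(0.20) = 0.4644
−0.06·log₂(0.06) = 0.2435
Sum ≈ 2.6416 → 2.642 bits.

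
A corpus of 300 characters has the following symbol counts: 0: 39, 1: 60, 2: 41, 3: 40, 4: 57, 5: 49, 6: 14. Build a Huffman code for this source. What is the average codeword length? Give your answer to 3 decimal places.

Probabilities are the counts divided by 300.
Repeatedly combine the two least-probable nodes; the expected code length is the sum of the merged weights.
merge 7/150 + 13/100 → 53/300
merge 2/15 + 41/300 → 27/100
merge 49/300 + 53/300 → 17/50
merge 19/100 + 1/5 → 39/100
merge 27/100 + 17/50 → 61/100
merge 39/100 + 61/100 → 1
L = 53/300 + 27/100 + 17/50 + 39/100 + 61/100 + 1 = 209/75 ≈ 2.787 bits/symbol.

2.787 bits/symbol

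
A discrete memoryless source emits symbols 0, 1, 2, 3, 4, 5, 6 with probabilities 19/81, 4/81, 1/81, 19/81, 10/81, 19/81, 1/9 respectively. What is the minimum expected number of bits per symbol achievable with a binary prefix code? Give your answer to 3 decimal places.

2.531 bits/symbol

Repeatedly combine the two least-probable nodes; the expected code length is the sum of the merged weights.
merge 1/81 + 4/81 → 5/81
merge 5/81 + 1/9 → 14/81
merge 10/81 + 14/81 → 8/27
merge 19/81 + 19/81 → 38/81
merge 19/81 + 8/27 → 43/81
merge 38/81 + 43/81 → 1
L = 5/81 + 14/81 + 8/27 + 38/81 + 43/81 + 1 = 205/81 ≈ 2.531 bits/symbol.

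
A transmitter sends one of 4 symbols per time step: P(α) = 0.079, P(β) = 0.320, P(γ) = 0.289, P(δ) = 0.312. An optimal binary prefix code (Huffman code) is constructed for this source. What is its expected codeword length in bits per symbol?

2 bits/symbol

Repeatedly combine the two least-probable nodes; the expected code length is the sum of the merged weights.
merge 79/1000 + 289/1000 → 46/125
merge 39/125 + 8/25 → 79/125
merge 46/125 + 79/125 → 1
L = 46/125 + 79/125 + 1 = 2 bits/symbol.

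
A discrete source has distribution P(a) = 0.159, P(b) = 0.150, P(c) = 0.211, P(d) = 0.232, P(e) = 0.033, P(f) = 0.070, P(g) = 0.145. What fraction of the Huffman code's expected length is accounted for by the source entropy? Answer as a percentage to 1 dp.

Entropy H = −Σ p log₂ p ≈ 2.6299 bits.
Huffman merges: 33/1000+7/100→103/1000; 103/1000+29/200→31/125; 3/20+159/1000→309/1000; 211/1000+29/125→443/1000; 31/125+309/1000→557/1000; 443/1000+557/1000→1. L = 133/50 ≈ 2.6600.
Efficiency = H/L = 2.6299/2.6600 = 98.9%.

98.9%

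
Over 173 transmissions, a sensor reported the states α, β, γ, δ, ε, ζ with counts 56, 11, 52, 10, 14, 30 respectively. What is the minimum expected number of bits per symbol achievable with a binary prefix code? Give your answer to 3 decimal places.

2.324 bits/symbol

Probabilities are the counts divided by 173.
Repeatedly combine the two least-probable nodes; the expected code length is the sum of the merged weights.
merge 10/173 + 11/173 → 21/173
merge 14/173 + 21/173 → 35/173
merge 30/173 + 35/173 → 65/173
merge 52/173 + 56/173 → 108/173
merge 65/173 + 108/173 → 1
L = 21/173 + 35/173 + 65/173 + 108/173 + 1 = 402/173 ≈ 2.324 bits/symbol.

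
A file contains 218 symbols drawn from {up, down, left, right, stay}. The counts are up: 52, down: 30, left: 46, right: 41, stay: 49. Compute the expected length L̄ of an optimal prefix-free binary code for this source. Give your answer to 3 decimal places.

2.326 bits/symbol

Probabilities are the counts divided by 218.
Repeatedly combine the two least-probable nodes; the expected code length is the sum of the merged weights.
merge 15/109 + 41/218 → 71/218
merge 23/109 + 49/218 → 95/218
merge 26/109 + 71/218 → 123/218
merge 95/218 + 123/218 → 1
L = 71/218 + 95/218 + 123/218 + 1 = 507/218 ≈ 2.326 bits/symbol.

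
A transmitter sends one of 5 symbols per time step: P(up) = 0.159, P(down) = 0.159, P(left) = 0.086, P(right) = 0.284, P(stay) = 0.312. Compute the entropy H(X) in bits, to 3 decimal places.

2.188 bits

H = −Σ pᵢ log₂ pᵢ.
−0.159·log₂(0.159) = 0.4218
−0.159·log₂(0.159) = 0.4218
−0.086·log₂(0.086) = 0.3044
−0.284·log₂(0.284) = 0.5158
−0.312·log₂(0.312) = 0.5243
Sum ≈ 2.1881 → 2.188 bits.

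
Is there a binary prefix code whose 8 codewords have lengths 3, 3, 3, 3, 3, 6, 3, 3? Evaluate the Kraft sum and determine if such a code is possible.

0.890625; yes

With common denominator 2^6 = 64: Σ 2^(−ℓᵢ) = 8/64 + 8/64 + 8/64 + 8/64 + 8/64 + 1/64 + 8/64 + 8/64 = 57/64 = 0.890625.
Kraft's inequality requires Σ ≤ 1; here Σ = 0.890625 ≤ 1, so such a prefix code exists.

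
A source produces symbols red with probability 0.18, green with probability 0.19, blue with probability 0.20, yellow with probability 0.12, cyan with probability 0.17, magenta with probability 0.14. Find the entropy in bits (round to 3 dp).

2.564 bits

H = −Σ pᵢ log₂ pᵢ.
−0.18·log₂(0.18) = 0.4453
−0.19·log₂(0.19) = 0.4552
−0.20·log₂(0.20) = 0.4644
−0.12·log₂(0.12) = 0.3671
−0.17·log₂(0.17) = 0.4346
−0.14·log₂(0.14) = 0.3971
Sum ≈ 2.5637 → 2.564 bits.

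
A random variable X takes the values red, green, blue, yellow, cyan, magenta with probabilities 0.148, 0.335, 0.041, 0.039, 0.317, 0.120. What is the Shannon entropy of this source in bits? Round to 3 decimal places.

2.200 bits

H = −Σ pᵢ log₂ pᵢ.
−0.148·log₂(0.148) = 0.4079
−0.335·log₂(0.335) = 0.5286
−0.041·log₂(0.041) = 0.1889
−0.039·log₂(0.039) = 0.1825
−0.317·log₂(0.317) = 0.5254
−0.120·log₂(0.120) = 0.3671
Sum ≈ 2.2004 → 2.200 bits.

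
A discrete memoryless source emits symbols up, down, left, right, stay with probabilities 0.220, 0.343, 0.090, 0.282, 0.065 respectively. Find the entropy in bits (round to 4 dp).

H = −Σ pᵢ log₂ pᵢ.
−0.220·log₂(0.220) = 0.4806
−0.343·log₂(0.343) = 0.5295
−0.090·log₂(0.090) = 0.3127
−0.282·log₂(0.282) = 0.5150
−0.065·log₂(0.065) = 0.2563
Sum ≈ 2.0940 → 2.0940 bits.

2.0940 bits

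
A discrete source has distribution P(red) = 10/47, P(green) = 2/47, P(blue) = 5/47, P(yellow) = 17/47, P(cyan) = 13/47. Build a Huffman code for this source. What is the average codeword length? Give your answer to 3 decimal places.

Repeatedly combine the two least-probable nodes; the expected code length is the sum of the merged weights.
merge 2/47 + 5/47 → 7/47
merge 7/47 + 10/47 → 17/47
merge 13/47 + 17/47 → 30/47
merge 17/47 + 30/47 → 1
L = 7/47 + 17/47 + 30/47 + 1 = 101/47 ≈ 2.149 bits/symbol.

2.149 bits/symbol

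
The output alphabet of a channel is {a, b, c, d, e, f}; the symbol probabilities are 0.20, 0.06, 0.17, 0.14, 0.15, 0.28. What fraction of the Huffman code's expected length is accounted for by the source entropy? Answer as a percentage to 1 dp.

Entropy H = −Σ p log₂ p ≈ 2.4644 bits.
Huffman merges: 3/50+7/50→1/5; 3/20+17/100→8/25; 1/5+1/5→2/5; 7/25+8/25→3/5; 2/5+3/5→1. L = 63/25 ≈ 2.5200.
Efficiency = H/L = 2.4644/2.5200 = 97.8%.

97.8%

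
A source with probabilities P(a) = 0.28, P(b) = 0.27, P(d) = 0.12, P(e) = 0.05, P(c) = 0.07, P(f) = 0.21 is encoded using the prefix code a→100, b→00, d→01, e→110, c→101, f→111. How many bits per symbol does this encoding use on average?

2.61 bits/symbol

L̄ = Σ pᵢ·ℓᵢ = 0.28·3 + 0.27·2 + 0.12·2 + 0.05·3 + 0.07·3 + 0.21·3 = 2.61 bits/symbol.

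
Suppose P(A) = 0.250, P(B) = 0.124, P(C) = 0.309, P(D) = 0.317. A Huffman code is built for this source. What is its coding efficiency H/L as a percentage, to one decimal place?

96.1%

Entropy H = −Σ p log₂ p ≈ 1.9224 bits.
Huffman merges: 31/250+1/4→187/500; 309/1000+317/1000→313/500; 187/500+313/500→1. L = 2 ≈ 2.0000.
Efficiency = H/L = 1.9224/2.0000 = 96.1%.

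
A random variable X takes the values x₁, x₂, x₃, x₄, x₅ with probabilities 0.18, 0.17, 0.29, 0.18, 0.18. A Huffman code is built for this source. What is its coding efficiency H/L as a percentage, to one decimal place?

Entropy H = −Σ p log₂ p ≈ 2.2884 bits.
Huffman merges: 17/100+9/50→7/20; 9/50+9/50→9/25; 29/100+7/20→16/25; 9/25+16/25→1. L = 47/20 ≈ 2.3500.
Efficiency = H/L = 2.2884/2.3500 = 97.4%.

97.4%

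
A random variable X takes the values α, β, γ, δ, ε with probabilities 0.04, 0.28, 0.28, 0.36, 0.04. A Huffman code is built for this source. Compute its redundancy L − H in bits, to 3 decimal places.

Entropy H = −Σ p log₂ p ≈ 1.9306 bits.
Huffman merges: 1/25+1/25→2/25; 2/25+7/25→9/25; 7/25+9/25→16/25; 9/25+16/25→1. L = 52/25 ≈ 2.0800.
L − H = 2.0800 − 1.9306 = 0.149 bits.

0.149 bits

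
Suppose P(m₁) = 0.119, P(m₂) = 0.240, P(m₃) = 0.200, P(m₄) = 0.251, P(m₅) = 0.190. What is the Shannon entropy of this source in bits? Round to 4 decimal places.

2.2797 bits

H = −Σ pᵢ log₂ pᵢ.
−0.119·log₂(0.119) = 0.3654
−0.240·log₂(0.240) = 0.4941
−0.200·log₂(0.200) = 0.4644
−0.251·log₂(0.251) = 0.5006
−0.190·log₂(0.190) = 0.4552
Sum ≈ 2.2797 → 2.2797 bits.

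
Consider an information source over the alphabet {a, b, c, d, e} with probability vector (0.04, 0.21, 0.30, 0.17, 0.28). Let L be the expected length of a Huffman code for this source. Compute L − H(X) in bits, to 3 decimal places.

0.082 bits

Entropy H = −Σ p log₂ p ≈ 2.1285 bits.
Huffman merges: 1/25+17/100→21/100; 21/100+21/100→21/50; 7/25+3/10→29/50; 21/50+29/50→1. L = 221/100 ≈ 2.2100.
L − H = 2.2100 − 2.1285 = 0.082 bits.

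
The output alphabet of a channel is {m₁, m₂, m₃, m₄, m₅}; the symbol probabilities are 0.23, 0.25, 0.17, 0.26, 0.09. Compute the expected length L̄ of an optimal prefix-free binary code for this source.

Repeatedly combine the two least-probable nodes; the expected code length is the sum of the merged weights.
merge 9/100 + 17/100 → 13/50
merge 23/100 + 1/4 → 12/25
merge 13/50 + 13/50 → 13/25
merge 12/25 + 13/25 → 1
L = 13/50 + 12/25 + 13/25 + 1 = 113/50 = 2.26 bits/symbol.

2.26 bits/symbol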